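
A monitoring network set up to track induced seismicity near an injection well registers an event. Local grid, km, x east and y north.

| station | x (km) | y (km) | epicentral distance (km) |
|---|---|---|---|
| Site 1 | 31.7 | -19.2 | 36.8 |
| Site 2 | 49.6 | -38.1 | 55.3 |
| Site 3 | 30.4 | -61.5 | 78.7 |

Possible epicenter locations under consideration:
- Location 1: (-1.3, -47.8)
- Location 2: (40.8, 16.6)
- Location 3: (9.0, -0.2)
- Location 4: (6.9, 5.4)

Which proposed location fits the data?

Location 2

For each candidate, compare |candidate − station| to the reported distance:
Location 1: residuals Site 1 6.9, Site 2 3.5, Site 3 44.2 → max 44.2 km
Location 2: residuals Site 1 0.1, Site 2 0.1, Site 3 0.1 → max 0.1 km
Location 3: residuals Site 1 7.2, Site 2 0.2, Site 3 13.8 → max 13.8 km
Location 4: residuals Site 1 1.9, Site 2 5.7, Site 3 7.8 → max 7.8 km
Only Location 2 has all residuals ≈ 0.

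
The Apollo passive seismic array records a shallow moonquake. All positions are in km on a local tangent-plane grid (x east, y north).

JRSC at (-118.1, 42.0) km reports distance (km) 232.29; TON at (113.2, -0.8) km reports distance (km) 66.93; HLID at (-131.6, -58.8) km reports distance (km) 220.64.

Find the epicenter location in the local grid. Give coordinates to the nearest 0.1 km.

89.0 km east, -63.2 km north

Circle about each station: (x + 118.1)² + (y − 42.0)² = 232.29²; (x − 113.2)² + (y + 0.8)² = 66.93²; (x + 131.6)² + (y + 58.8)² = 220.64².
Subtracting the JRSC equation from the TON and HLID equations removes the quadratic terms:
462.6 x − 85.6 y = 46582.29
-27.0 x − 201.6 y = 10341.02
Solving the 2×2 system: x ≈ 89.0, y ≈ -63.2 km.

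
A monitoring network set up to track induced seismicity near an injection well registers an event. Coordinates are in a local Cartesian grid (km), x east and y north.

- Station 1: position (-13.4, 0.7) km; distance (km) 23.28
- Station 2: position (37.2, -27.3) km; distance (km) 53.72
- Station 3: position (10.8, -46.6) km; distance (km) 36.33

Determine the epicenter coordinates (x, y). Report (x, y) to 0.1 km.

Circle about each station: (x + 13.4)² + (y − 0.7)² = 23.28²; (x − 37.2)² + (y + 27.3)² = 53.72²; (x − 10.8)² + (y + 46.6)² = 36.33².
Subtracting the Station 1 equation from the Station 2 and Station 3 equations removes the quadratic terms:
101.2 x − 56.0 y = -394.80
48.4 x − 94.6 y = 1330.24
Solving the 2×2 system: x ≈ -16.3, y ≈ -22.4 km.

x ≈ -16.3 km, y ≈ -22.4 km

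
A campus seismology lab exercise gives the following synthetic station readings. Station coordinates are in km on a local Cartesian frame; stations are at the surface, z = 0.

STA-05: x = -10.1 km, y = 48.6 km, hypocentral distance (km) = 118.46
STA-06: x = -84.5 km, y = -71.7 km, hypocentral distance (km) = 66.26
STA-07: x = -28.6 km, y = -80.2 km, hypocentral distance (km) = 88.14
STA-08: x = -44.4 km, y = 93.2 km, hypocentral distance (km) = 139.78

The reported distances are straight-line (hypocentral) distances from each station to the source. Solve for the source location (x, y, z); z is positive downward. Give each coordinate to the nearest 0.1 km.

Each station gives a sphere (x−x_i)² + (y−y_i)² + z² = d_i² (stations at z=0).
Subtracting the STA-05 sphere from STA-06 and STA-07: z² cancels, leaving linear equations in x and y:
-148.8 x − 240.6 y = 19459.55
-37.0 x − 257.6 y = 11050.14
Solving: x ≈ -79.994, y ≈ -31.407 km (keep extra digits for the depth step; rounded: -80.0, -31.4).
Then from the STA-05 sphere: z² = 118.46² − (x + 10.1)² − (y − 48.6)² with x = -79.994, y = -31.407, so z ≈ 52.407 ≈ 52.4 km.
Check against STA-08 (with the unrounded solution): distance 139.79 ≈ 139.78 km. ✓

x ≈ -80.0 km, y ≈ -31.4 km, depth ≈ 52.4 km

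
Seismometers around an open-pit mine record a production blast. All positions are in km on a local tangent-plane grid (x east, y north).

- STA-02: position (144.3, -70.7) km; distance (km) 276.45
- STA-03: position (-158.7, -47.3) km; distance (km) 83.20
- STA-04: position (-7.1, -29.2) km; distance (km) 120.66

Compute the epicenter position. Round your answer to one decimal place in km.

-115.5 km east, 23.8 km north

Circle about each station: (x − 144.3)² + (y + 70.7)² = 276.45²; (x + 158.7)² + (y + 47.3)² = 83.20²; (x + 7.1)² + (y + 29.2)² = 120.66².
Subtracting the STA-02 equation from the STA-03 and STA-04 equations removes the quadratic terms:
-606.0 x + 46.8 y = 71104.36
-302.8 x + 83.0 y = 36947.84
Solving the 2×2 system: x ≈ -115.5, y ≈ 23.8 km.
Check against STA-02 (with the unrounded x, y): √((x − 144.3)²+(y + 70.7)²) = 276.45 ≈ 276.45 km. ✓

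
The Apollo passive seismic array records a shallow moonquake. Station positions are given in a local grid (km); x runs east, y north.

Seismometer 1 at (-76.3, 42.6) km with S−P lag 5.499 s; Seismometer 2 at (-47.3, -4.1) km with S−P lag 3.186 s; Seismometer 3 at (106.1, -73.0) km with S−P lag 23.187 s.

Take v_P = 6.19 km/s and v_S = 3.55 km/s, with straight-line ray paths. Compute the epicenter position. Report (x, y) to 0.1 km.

x ≈ -73.8 km, y ≈ -3.1 km

Distance from S−P lag: d = Δt · v_P v_S / (v_P − v_S) = Δt · (6.19·3.55)/(6.19−3.55) ≈ 8.3237·Δt.
So d_Seismometer 1 = 45.77, d_Seismometer 2 = 26.52, d_Seismometer 3 = 193.00 km.
Circle about each station: (x + 76.3)² + (y − 42.6)² = 45.77²; (x + 47.3)² + (y + 4.1)² = 26.52²; (x − 106.1)² + (y + 73.0)² = 193.00².
Subtracting pairs of circle equations eliminates x²+y² and gives linear equations (the radical axes):
58.0 x − 93.4 y = -3990.77
364.8 x − 231.2 y = -26204.35
Solving the 2×2 system: x ≈ -73.8, y ≈ -3.1 km.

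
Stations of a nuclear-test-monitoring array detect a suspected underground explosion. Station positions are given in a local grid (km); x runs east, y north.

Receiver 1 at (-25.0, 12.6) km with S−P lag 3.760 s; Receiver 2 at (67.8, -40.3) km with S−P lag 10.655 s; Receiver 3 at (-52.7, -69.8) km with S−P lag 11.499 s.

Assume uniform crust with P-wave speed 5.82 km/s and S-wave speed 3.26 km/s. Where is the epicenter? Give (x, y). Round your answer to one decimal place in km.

x ≈ -1.2 km, y ≈ -1.9 km

Distance from S−P lag: d = Δt · v_P v_S / (v_P − v_S) = Δt · (5.82·3.26)/(5.82−3.26) ≈ 7.4114·Δt.
So d_Receiver 1 = 27.87, d_Receiver 2 = 78.97, d_Receiver 3 = 85.22 km.
Circle about each station: (x + 25.0)² + (y − 12.6)² = 27.87²; (x − 67.8)² + (y + 40.3)² = 78.97²; (x + 52.7)² + (y + 69.8)² = 85.22².
Subtracting the Receiver 1 equation from the Receiver 2 and Receiver 3 equations removes the quadratic terms:
185.6 x − 105.8 y = -22.35
-55.4 x − 164.8 y = 379.86
Solving the 2×2 system: x ≈ -1.2, y ≈ -1.9 km.
Check against Receiver 1 (with the unrounded x, y): √((x + 25.0)²+(y − 12.6)²) = 27.87 ≈ 27.87 km. ✓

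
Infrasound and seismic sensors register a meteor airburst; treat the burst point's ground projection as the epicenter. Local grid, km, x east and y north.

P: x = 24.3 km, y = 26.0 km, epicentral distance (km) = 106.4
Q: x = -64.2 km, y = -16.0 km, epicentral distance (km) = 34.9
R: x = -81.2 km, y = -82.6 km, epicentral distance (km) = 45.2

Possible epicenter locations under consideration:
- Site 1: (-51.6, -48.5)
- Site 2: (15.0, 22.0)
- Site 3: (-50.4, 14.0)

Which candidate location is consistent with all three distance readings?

For each candidate, compare |candidate − station| to the reported distance:
Site 1: residuals P 0.0, Q 0.0, R 0.0 → max 0.0 km
Site 2: residuals P 96.3, Q 52.9, R 96.9 → max 96.9 km
Site 3: residuals P 30.7, Q 1.9, R 56.2 → max 56.2 km
Only Site 1 has all residuals ≈ 0.

Site 1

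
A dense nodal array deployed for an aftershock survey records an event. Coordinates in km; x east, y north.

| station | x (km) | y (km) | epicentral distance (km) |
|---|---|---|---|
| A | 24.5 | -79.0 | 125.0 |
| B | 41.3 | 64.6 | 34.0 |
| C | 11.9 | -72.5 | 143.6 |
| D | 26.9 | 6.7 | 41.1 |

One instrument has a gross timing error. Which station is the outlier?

Solve using three stations at a time. Using A, B, D (subtract circle equations pairwise → linear system) gives (x, y) ≈ (13.0, 45.5).
Distances from that point to each station vs reported:
  A: calculated 125.0 vs reported 125.0 → residual 0.0 km
  B: calculated 34.2 vs reported 34.0 → residual 0.2 km
  C: calculated 118.0 vs reported 143.6 → residual 25.6 km
  D: calculated 41.2 vs reported 41.1 → residual 0.1 km
A, B, D are mutually consistent (residuals ≈ 0); C is off by 25.6 km.

C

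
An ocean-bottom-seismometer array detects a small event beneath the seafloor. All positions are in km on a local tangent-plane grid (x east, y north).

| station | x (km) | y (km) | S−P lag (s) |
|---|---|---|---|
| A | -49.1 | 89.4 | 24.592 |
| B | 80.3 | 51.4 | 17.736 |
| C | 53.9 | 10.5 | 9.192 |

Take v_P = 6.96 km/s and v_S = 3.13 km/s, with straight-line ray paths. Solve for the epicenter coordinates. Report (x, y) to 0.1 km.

Distance from S−P lag: d = Δt · v_P v_S / (v_P − v_S) = Δt · (6.96·3.13)/(6.96−3.13) ≈ 5.6879·Δt.
So d_A = 139.88, d_B = 100.88, d_C = 52.28 km.
Circle about each station: (x + 49.1)² + (y − 89.4)² = 139.88²; (x − 80.3)² + (y − 51.4)² = 100.88²; (x − 53.9)² + (y − 10.5)² = 52.28².
Subtracting the A equation from the B and C equations removes the quadratic terms:
258.8 x − 76.0 y = 8076.52
206.0 x − 157.8 y = 9445.51
Solving the 2×2 system: x ≈ 22.1, y ≈ -31.0 km.

(22.1, -31.0)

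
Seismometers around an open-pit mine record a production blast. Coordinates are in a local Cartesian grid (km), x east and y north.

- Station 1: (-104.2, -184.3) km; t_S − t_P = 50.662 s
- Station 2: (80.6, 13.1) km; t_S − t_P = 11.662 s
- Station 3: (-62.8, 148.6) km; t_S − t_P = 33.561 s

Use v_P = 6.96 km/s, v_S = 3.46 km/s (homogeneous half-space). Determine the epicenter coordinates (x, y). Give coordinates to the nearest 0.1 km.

x ≈ 148.6 km, y ≈ 55.7 km

Distance from S−P lag: d = Δt · v_P v_S / (v_P − v_S) = Δt · (6.96·3.46)/(6.96−3.46) ≈ 6.8805·Δt.
So d_Station 1 = 348.58, d_Station 2 = 80.24, d_Station 3 = 230.92 km.
Circle about each station: (x + 104.2)² + (y + 184.3)² = 348.58²; (x − 80.6)² + (y − 13.1)² = 80.24²; (x + 62.8)² + (y − 148.6)² = 230.92².
Subtracting pairs of circle equations eliminates x²+y² and gives linear equations (the radical axes):
369.6 x + 394.8 y = 76913.40
82.8 x + 665.8 y = 49385.64
Solving the 2×2 system: x ≈ 148.6, y ≈ 55.7 km.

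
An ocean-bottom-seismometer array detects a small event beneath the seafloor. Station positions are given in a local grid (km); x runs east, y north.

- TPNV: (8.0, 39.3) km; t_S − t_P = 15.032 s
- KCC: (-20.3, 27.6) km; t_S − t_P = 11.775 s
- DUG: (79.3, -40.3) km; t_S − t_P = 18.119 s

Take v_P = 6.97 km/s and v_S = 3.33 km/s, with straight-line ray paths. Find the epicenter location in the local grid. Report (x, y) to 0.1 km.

Distance from S−P lag: d = Δt · v_P v_S / (v_P − v_S) = Δt · (6.97·3.33)/(6.97−3.33) ≈ 6.3764·Δt.
So d_TPNV = 95.85, d_KCC = 75.08, d_DUG = 115.53 km.
Circle about each station: (x − 8.0)² + (y − 39.3)² = 95.85²; (x + 20.3)² + (y − 27.6)² = 75.08²; (x − 79.3)² + (y + 40.3)² = 115.53².
Subtracting pairs of circle equations eliminates x²+y² and gives linear equations (the radical axes):
-56.6 x − 23.4 y = 3115.58
142.6 x − 159.2 y = 2144.13
Solving the 2×2 system: x ≈ -36.1, y ≈ -45.8 km.

(-36.1, -45.8)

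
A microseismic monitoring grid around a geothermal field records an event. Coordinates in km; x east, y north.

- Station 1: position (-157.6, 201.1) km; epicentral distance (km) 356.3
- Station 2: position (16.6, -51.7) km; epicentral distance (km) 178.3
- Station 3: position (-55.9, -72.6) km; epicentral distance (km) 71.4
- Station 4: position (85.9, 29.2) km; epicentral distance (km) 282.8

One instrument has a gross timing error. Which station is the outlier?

Station 3

Solve using three stations at a time. Using Station 1, Station 2, Station 4 (subtract circle equations pairwise → linear system) gives (x, y) ≈ (-129.5, -154.2).
Distances from that point to each station vs reported:
  Station 1: calculated 356.4 vs reported 356.3 → residual 0.1 km
  Station 2: calculated 178.5 vs reported 178.3 → residual 0.2 km
  Station 3: calculated 109.9 vs reported 71.4 → residual 38.5 km
  Station 4: calculated 282.9 vs reported 282.8 → residual 0.1 km
Station 1, Station 2, Station 4 are mutually consistent (residuals ≈ 0); Station 3 is off by 38.5 km.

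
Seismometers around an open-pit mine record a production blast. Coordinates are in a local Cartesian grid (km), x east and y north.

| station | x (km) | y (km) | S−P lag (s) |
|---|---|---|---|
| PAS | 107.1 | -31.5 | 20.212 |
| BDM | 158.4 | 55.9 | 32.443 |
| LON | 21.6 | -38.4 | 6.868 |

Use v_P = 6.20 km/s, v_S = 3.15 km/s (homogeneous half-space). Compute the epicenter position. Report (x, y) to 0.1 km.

-21.2 km east, -48.5 km north

Distance from S−P lag: d = Δt · v_P v_S / (v_P − v_S) = Δt · (6.20·3.15)/(6.20−3.15) ≈ 6.4033·Δt.
So d_PAS = 129.42, d_BDM = 207.74, d_LON = 43.98 km.
Circle about each station: (x − 107.1)² + (y + 31.5)² = 129.42²; (x − 158.4)² + (y − 55.9)² = 207.74²; (x − 21.6)² + (y + 38.4)² = 43.98².
Subtracting the PAS equation from the BDM and LON equations removes the quadratic terms:
102.6 x + 174.8 y = -10653.66
-171.0 x − 13.8 y = 4293.76
Solving the 2×2 system: x ≈ -21.2, y ≈ -48.5 km.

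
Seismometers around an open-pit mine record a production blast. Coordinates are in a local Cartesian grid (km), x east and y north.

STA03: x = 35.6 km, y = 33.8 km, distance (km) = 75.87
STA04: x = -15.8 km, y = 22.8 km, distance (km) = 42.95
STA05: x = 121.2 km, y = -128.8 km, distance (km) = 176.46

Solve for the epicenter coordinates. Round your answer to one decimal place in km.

(-17.8, -20.1)

Circle about each station: (x − 35.6)² + (y − 33.8)² = 75.87²; (x + 15.8)² + (y − 22.8)² = 42.95²; (x − 121.2)² + (y + 128.8)² = 176.46².
Subtracting pairs of circle equations eliminates x²+y² and gives linear equations (the radical axes):
-102.8 x − 22.0 y = 2271.23
171.2 x − 325.2 y = 3487.21
Solving the 2×2 system: x ≈ -17.8, y ≈ -20.1 km.
Check against STA03 (with the unrounded x, y): √((x − 35.6)²+(y − 33.8)²) = 75.86 ≈ 75.87 km. ✓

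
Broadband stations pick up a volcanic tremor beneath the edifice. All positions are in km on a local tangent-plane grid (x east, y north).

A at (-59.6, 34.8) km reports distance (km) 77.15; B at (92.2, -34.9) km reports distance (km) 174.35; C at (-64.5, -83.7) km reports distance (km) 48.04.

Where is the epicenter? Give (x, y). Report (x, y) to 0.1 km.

(-82.1, -39.0)

Circle about each station: (x + 59.6)² + (y − 34.8)² = 77.15²; (x − 92.2)² + (y + 34.9)² = 174.35²; (x + 64.5)² + (y + 83.7)² = 48.04².
Subtracting pairs of circle equations eliminates x²+y² and gives linear equations (the radical axes):
303.6 x − 139.4 y = -19490.15
-9.8 x − 237.0 y = 10047.02
Solving the 2×2 system: x ≈ -82.1, y ≈ -39.0 km.
Check against A (with the unrounded x, y): √((x + 59.6)²+(y − 34.8)²) = 77.15 ≈ 77.15 km. ✓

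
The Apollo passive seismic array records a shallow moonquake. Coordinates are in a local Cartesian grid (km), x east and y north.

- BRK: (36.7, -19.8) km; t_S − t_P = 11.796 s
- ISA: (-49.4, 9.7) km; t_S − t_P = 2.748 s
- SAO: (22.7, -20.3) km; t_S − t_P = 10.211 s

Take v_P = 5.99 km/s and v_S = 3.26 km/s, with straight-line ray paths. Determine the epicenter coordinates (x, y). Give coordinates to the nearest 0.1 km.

x ≈ -35.6 km, y ≈ 23.7 km

Distance from S−P lag: d = Δt · v_P v_S / (v_P − v_S) = Δt · (5.99·3.26)/(5.99−3.26) ≈ 7.1529·Δt.
So d_BRK = 84.38, d_ISA = 19.66, d_SAO = 73.04 km.
Circle about each station: (x − 36.7)² + (y + 19.8)² = 84.38²; (x + 49.4)² + (y − 9.7)² = 19.66²; (x − 22.7)² + (y + 20.3)² = 73.04².
Subtracting the BRK equation from the ISA and SAO equations removes the quadratic terms:
-172.2 x + 59.0 y = 7528.99
-28.0 x − 1.0 y = 973.59
Solving the 2×2 system: x ≈ -35.6, y ≈ 23.7 km.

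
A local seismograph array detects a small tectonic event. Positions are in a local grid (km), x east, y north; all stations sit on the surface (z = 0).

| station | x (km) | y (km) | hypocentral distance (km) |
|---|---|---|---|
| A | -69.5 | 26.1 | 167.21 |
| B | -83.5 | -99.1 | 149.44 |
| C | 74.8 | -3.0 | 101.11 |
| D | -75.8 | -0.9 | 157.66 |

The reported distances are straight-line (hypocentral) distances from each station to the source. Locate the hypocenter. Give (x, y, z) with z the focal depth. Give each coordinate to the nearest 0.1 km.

x ≈ 47.1 km, y ≈ -72.8 km, depth ≈ 67.7 km

Each station gives a sphere (x−x_i)² + (y−y_i)² + z² = d_i² (stations at z=0).
Subtracting the A sphere from B and C: z² cancels, leaving linear equations in x and y:
-28.0 x − 250.4 y = 16908.47
288.6 x − 58.2 y = 17828.53
Solving: x ≈ 47.096, y ≈ -72.792 km (keep extra digits for the depth step; rounded: 47.1, -72.8).
Then from the A sphere: z² = 167.21² − (x + 69.5)² − (y − 26.1)² with x = 47.096, y = -72.792, so z ≈ 67.712 ≈ 67.7 km.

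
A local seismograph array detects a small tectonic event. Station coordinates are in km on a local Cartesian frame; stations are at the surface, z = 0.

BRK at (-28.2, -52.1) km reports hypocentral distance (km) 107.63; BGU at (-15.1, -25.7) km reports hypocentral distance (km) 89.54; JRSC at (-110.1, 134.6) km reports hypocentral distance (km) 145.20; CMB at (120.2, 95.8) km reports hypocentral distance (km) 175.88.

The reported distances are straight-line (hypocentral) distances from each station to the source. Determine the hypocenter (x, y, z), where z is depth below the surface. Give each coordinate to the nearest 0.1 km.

(-30.2, 32.9, 66.0)

Each station gives a sphere (x−x_i)² + (y−y_i)² + z² = d_i² (stations at z=0).
Subtracting the BRK sphere from BGU and JRSC: z² cancels, leaving linear equations in x and y:
26.2 x + 52.8 y = 945.66
-163.8 x + 373.4 y = 17230.70
Solving: x ≈ -30.202, y ≈ 32.897 km (keep extra digits for the depth step; rounded: -30.2, 32.9).
Then from the BRK sphere: z² = 107.63² − (x + 28.2)² − (y + 52.1)² with x = -30.202, y = 32.897, so z ≈ 65.998 ≈ 66.0 km.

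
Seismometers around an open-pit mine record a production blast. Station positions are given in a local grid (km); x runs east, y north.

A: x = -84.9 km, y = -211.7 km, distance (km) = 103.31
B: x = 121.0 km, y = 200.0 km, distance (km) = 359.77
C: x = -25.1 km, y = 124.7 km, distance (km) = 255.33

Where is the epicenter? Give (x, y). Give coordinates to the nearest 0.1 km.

Circle about each station: (x + 84.9)² + (y + 211.7)² = 103.31²; (x − 121.0)² + (y − 200.0)² = 359.77²; (x + 25.1)² + (y − 124.7)² = 255.33².
Subtracting the A equation from the B and C equations removes the quadratic terms:
411.8 x + 823.4 y = -116145.40
119.6 x + 672.8 y = -90365.25
Solving the 2×2 system: x ≈ -20.9, y ≈ -130.6 km.
Check against A (with the unrounded x, y): √((x + 84.9)²+(y + 211.7)²) = 103.30 ≈ 103.31 km. ✓

x ≈ -20.9 km, y ≈ -130.6 km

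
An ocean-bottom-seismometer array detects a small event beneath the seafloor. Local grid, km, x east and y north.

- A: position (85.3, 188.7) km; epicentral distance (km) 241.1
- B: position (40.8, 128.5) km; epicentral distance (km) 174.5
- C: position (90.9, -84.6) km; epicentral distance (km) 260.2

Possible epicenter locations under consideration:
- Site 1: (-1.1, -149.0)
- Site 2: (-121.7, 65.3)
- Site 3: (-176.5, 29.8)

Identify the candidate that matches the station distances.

Site 2

For each candidate, compare |candidate − station| to the reported distance:
Site 1: residuals A 107.5, B 106.1, C 147.9 → max 147.9 km
Site 2: residuals A 0.1, B 0.1, C 0.1 → max 0.1 km
Site 3: residuals A 65.1, B 64.2, C 30.6 → max 65.1 km
Only Site 2 has all residuals ≈ 0.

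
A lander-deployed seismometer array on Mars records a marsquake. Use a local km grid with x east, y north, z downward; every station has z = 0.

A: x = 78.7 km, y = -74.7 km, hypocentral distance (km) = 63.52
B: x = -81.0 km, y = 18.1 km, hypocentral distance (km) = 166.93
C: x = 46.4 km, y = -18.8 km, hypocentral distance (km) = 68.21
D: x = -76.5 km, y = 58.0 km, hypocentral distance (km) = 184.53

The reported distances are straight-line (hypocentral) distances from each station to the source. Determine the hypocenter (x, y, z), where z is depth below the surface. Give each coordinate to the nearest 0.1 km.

x ≈ 58.0 km, y ≈ -54.9 km, depth ≈ 56.7 km

Each station gives a sphere (x−x_i)² + (y−y_i)² + z² = d_i² (stations at z=0).
Subtracting the A sphere from B and C: z² cancels, leaving linear equations in x and y:
-319.4 x + 185.6 y = -28716.00
-64.6 x + 111.8 y = -9885.19
Solving: x ≈ 58.002, y ≈ -54.904 km (keep extra digits for the depth step; rounded: 58.0, -54.9).
Then from the A sphere: z² = 63.52² − (x − 78.7)² − (y + 74.7)² with x = 58.002, y = -54.904, so z ≈ 56.697 ≈ 56.7 km.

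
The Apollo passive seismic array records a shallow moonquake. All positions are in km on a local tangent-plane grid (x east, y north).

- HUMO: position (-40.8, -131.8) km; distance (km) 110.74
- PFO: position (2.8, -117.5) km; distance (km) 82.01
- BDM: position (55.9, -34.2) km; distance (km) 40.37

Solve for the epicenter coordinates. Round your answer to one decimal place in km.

(15.6, -36.5)

Circle about each station: (x + 40.8)² + (y + 131.8)² = 110.74²; (x − 2.8)² + (y + 117.5)² = 82.01²; (x − 55.9)² + (y + 34.2)² = 40.37².
Subtracting the HUMO equation from the PFO and BDM equations removes the quadratic terms:
87.2 x + 28.6 y = 315.92
193.4 x + 195.2 y = -4107.82
Solving the 2×2 system: x ≈ 15.6, y ≈ -36.5 km.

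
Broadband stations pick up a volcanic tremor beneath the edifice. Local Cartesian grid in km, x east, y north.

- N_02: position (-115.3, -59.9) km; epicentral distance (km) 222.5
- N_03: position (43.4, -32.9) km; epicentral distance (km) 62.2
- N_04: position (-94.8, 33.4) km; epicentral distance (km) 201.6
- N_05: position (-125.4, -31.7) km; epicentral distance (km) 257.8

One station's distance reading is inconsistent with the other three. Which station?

N_05

Solve using three stations at a time. Using N_02, N_03, N_04 (subtract circle equations pairwise → linear system) gives (x, y) ≈ (101.8, -11.2).
Distances from that point to each station vs reported:
  N_02: calculated 222.5 vs reported 222.5 → residual 0.0 km
  N_03: calculated 62.3 vs reported 62.2 → residual 0.1 km
  N_04: calculated 201.6 vs reported 201.6 → residual 0.0 km
  N_05: calculated 228.2 vs reported 257.8 → residual 29.6 km
N_02, N_03, N_04 are mutually consistent (residuals ≈ 0); N_05 is off by 29.6 km.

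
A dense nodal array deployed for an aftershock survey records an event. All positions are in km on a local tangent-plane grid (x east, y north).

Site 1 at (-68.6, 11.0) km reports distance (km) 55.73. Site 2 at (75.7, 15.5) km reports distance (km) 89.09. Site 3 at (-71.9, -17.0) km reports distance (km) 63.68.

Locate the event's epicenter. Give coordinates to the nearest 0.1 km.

x ≈ -13.0 km, y ≈ 7.2 km

Circle about each station: (x + 68.6)² + (y − 11.0)² = 55.73²; (x − 75.7)² + (y − 15.5)² = 89.09²; (x + 71.9)² + (y + 17.0)² = 63.68².
Subtracting the Site 1 equation from the Site 2 and Site 3 equations removes the quadratic terms:
288.6 x + 9.0 y = -3687.42
-6.6 x − 56.0 y = -317.66
Solving the 2×2 system: x ≈ -13.0, y ≈ 7.2 km.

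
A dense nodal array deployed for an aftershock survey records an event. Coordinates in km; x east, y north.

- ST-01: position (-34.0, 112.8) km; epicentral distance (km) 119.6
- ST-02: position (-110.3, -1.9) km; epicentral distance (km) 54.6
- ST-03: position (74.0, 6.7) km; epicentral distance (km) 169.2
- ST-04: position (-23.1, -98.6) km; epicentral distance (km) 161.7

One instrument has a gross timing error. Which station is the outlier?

ST-01

Solve using three stations at a time. Using ST-02, ST-03, ST-04 (subtract circle equations pairwise → linear system) gives (x, y) ≈ (-89.9, 48.6).
Distances from that point to each station vs reported:
  ST-01: calculated 85.1 vs reported 119.6 → residual 34.5 km
  ST-02: calculated 54.5 vs reported 54.6 → residual 0.1 km
  ST-03: calculated 169.2 vs reported 169.2 → residual 0.0 km
  ST-04: calculated 161.7 vs reported 161.7 → residual 0.0 km
ST-02, ST-03, ST-04 are mutually consistent (residuals ≈ 0); ST-01 is off by 34.5 km.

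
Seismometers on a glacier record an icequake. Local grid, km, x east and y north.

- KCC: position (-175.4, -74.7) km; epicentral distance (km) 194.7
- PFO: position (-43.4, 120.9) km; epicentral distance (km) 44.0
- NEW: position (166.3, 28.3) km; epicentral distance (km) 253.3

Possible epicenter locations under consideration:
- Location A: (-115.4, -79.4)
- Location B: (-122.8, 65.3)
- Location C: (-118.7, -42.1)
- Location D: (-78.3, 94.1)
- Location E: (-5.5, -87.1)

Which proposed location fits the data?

Location D

For each candidate, compare |candidate − station| to the reported distance:
Location A: residuals KCC 134.5, PFO 168.8, NEW 48.3 → max 168.8 km
Location B: residuals KCC 45.1, PFO 52.9, NEW 38.2 → max 52.9 km
Location C: residuals KCC 129.3, PFO 135.6, NEW 40.3 → max 135.6 km
Location D: residuals KCC 0.0, PFO 0.0, NEW 0.0 → max 0.0 km
Location E: residuals KCC 24.3, PFO 167.4, NEW 46.3 → max 167.4 km
Only Location D has all residuals ≈ 0.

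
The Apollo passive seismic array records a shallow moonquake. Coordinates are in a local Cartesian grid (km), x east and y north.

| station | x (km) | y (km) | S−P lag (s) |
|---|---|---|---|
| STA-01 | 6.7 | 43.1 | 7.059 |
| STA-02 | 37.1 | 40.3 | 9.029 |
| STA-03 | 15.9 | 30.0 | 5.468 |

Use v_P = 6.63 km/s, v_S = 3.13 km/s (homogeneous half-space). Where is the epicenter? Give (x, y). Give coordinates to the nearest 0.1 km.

(-0.1, 1.8)

Distance from S−P lag: d = Δt · v_P v_S / (v_P − v_S) = Δt · (6.63·3.13)/(6.63−3.13) ≈ 5.9291·Δt.
So d_STA-01 = 41.85, d_STA-02 = 53.53, d_STA-03 = 32.42 km.
Circle about each station: (x − 6.7)² + (y − 43.1)² = 41.85²; (x − 37.1)² + (y − 40.3)² = 53.53²; (x − 15.9)² + (y − 30.0)² = 32.42².
Subtracting the STA-01 equation from the STA-02 and STA-03 equations removes the quadratic terms:
60.8 x − 5.6 y = -16.04
18.4 x − 26.2 y = -49.32
Solving the 2×2 system: x ≈ -0.1, y ≈ 1.8 km.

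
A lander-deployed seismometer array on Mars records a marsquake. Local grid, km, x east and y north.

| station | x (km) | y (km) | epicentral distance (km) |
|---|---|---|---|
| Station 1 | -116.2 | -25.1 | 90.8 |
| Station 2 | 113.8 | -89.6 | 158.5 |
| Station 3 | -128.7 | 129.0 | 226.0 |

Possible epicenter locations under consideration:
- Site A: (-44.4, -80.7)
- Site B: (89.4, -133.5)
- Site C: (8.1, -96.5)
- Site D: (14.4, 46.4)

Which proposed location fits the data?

Site A

For each candidate, compare |candidate − station| to the reported distance:
Site A: residuals Station 1 0.0, Station 2 0.0, Station 3 0.0 → max 0.0 km
Site B: residuals Station 1 141.6, Station 2 108.3, Station 3 115.3 → max 141.6 km
Site C: residuals Station 1 52.5, Station 2 52.6, Station 3 37.8 → max 52.6 km
Site D: residuals Station 1 58.1, Station 2 10.0, Station 3 60.8 → max 60.8 km
Only Site A has all residuals ≈ 0.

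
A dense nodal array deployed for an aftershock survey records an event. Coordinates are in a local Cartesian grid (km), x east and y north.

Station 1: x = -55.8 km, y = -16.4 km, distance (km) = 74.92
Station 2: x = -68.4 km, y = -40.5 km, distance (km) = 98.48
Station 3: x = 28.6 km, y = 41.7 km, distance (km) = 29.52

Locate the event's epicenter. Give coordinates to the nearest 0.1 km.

(10.6, 18.3)

Circle about each station: (x + 55.8)² + (y + 16.4)² = 74.92²; (x + 68.4)² + (y + 40.5)² = 98.48²; (x − 28.6)² + (y − 41.7)² = 29.52².
Subtracting the Station 1 equation from the Station 2 and Station 3 equations removes the quadratic terms:
-25.2 x − 48.2 y = -1149.09
168.8 x + 116.2 y = 3915.83
Solving the 2×2 system: x ≈ 10.6, y ≈ 18.3 km.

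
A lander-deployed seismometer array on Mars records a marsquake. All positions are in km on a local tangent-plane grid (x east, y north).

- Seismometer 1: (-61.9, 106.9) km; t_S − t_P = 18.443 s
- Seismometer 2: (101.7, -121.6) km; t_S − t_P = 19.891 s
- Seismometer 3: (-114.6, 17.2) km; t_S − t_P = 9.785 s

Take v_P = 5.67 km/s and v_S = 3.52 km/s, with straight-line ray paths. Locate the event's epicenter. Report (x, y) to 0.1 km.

Distance from S−P lag: d = Δt · v_P v_S / (v_P − v_S) = Δt · (5.67·3.52)/(5.67−3.52) ≈ 9.2830·Δt.
So d_Seismometer 1 = 171.21, d_Seismometer 2 = 184.65, d_Seismometer 3 = 90.83 km.
Circle about each station: (x + 61.9)² + (y − 106.9)² = 171.21²; (x − 101.7)² + (y + 121.6)² = 184.65²; (x + 114.6)² + (y − 17.2)² = 90.83².
Subtracting the Seismometer 1 equation from the Seismometer 2 and Seismometer 3 equations removes the quadratic terms:
327.2 x − 457.0 y = 5087.47
-105.4 x − 179.4 y = 19232.56
Solving the 2×2 system: x ≈ -73.7, y ≈ -63.9 km.

x ≈ -73.7 km, y ≈ -63.9 km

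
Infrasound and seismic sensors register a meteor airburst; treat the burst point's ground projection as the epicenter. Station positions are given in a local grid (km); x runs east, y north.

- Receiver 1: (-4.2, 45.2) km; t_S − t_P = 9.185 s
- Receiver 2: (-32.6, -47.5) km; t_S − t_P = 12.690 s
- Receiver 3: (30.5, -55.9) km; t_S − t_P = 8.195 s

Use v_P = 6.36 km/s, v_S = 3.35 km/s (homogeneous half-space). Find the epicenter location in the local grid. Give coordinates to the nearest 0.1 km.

(43.2, 0.7)

Distance from S−P lag: d = Δt · v_P v_S / (v_P − v_S) = Δt · (6.36·3.35)/(6.36−3.35) ≈ 7.0784·Δt.
So d_Receiver 1 = 65.02, d_Receiver 2 = 89.82, d_Receiver 3 = 58.01 km.
Circle about each station: (x + 4.2)² + (y − 45.2)² = 65.02²; (x + 32.6)² + (y + 47.5)² = 89.82²; (x − 30.5)² + (y + 55.9)² = 58.01².
Subtracting the Receiver 1 equation from the Receiver 2 and Receiver 3 equations removes the quadratic terms:
-56.8 x − 185.4 y = -2581.70
69.4 x − 202.2 y = 2856.82
Solving the 2×2 system: x ≈ 43.2, y ≈ 0.7 km.
Check against Receiver 1 (with the unrounded x, y): √((x + 4.2)²+(y − 45.2)²) = 65.01 ≈ 65.02 km. ✓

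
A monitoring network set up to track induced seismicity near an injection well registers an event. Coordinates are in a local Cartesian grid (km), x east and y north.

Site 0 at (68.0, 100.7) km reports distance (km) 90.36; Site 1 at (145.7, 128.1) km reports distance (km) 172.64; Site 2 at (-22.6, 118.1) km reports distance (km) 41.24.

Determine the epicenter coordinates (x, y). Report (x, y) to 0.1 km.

x ≈ -19.2 km, y ≈ 77.0 km

Circle about each station: (x − 68.0)² + (y − 100.7)² = 90.36²; (x − 145.7)² + (y − 128.1)² = 172.64²; (x + 22.6)² + (y − 118.1)² = 41.24².
Subtracting the Site 0 equation from the Site 1 and Site 2 equations removes the quadratic terms:
155.4 x + 54.8 y = 1233.97
-181.2 x + 34.8 y = 6158.07
Solving the 2×2 system: x ≈ -19.2, y ≈ 77.0 km.
Check against Site 0 (with the unrounded x, y): √((x − 68.0)²+(y − 100.7)²) = 90.37 ≈ 90.36 km. ✓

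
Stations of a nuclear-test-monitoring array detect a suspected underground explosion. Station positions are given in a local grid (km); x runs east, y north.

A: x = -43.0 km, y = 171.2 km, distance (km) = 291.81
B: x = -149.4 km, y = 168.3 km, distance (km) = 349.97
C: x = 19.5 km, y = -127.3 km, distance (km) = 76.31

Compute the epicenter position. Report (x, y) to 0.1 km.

(86.3, -90.4)

Circle about each station: (x + 43.0)² + (y − 171.2)² = 291.81²; (x + 149.4)² + (y − 168.3)² = 349.97²; (x − 19.5)² + (y + 127.3)² = 76.31².
Subtracting the A equation from the B and C equations removes the quadratic terms:
-212.8 x − 5.8 y = -17839.11
125.0 x − 597.0 y = 64756.96
Solving the 2×2 system: x ≈ 86.3, y ≈ -90.4 km.
Check against A (with the unrounded x, y): √((x + 43.0)²+(y − 171.2)²) = 291.81 ≈ 291.81 km. ✓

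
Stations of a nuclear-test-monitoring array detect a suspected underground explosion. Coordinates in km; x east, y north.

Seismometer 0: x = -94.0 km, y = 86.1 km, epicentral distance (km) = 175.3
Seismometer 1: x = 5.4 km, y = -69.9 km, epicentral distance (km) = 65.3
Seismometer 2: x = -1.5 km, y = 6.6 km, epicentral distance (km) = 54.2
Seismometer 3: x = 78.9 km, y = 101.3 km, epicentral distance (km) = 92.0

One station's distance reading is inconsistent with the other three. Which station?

Seismometer 3

Solve using three stations at a time. Using Seismometer 0, Seismometer 1, Seismometer 2 (subtract circle equations pairwise → linear system) gives (x, y) ≈ (46.3, -19.0).
Distances from that point to each station vs reported:
  Seismometer 0: calculated 175.3 vs reported 175.3 → residual 0.0 km
  Seismometer 1: calculated 65.3 vs reported 65.3 → residual 0.0 km
  Seismometer 2: calculated 54.2 vs reported 54.2 → residual 0.0 km
  Seismometer 3: calculated 124.6 vs reported 92.0 → residual 32.6 km
Seismometer 0, Seismometer 1, Seismometer 2 are mutually consistent (residuals ≈ 0); Seismometer 3 is off by 32.6 km.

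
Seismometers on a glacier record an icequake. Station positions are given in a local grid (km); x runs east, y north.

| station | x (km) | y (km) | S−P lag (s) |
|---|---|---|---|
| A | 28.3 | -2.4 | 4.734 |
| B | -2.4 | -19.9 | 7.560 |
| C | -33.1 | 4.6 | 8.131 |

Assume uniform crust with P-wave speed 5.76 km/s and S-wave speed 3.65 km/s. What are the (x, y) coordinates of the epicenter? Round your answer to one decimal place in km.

Distance from S−P lag: d = Δt · v_P v_S / (v_P − v_S) = Δt · (5.76·3.65)/(5.76−3.65) ≈ 9.9640·Δt.
So d_A = 47.17, d_B = 75.33, d_C = 81.02 km.
Circle about each station: (x − 28.3)² + (y + 2.4)² = 47.17²; (x + 2.4)² + (y + 19.9)² = 75.33²; (x + 33.1)² + (y − 4.6)² = 81.02².
Subtracting the A equation from the B and C equations removes the quadratic terms:
-61.4 x − 35.0 y = -3854.48
-122.8 x + 14.0 y = -4029.11
Solving the 2×2 system: x ≈ 37.8, y ≈ 43.8 km.
Check against A (with the unrounded x, y): √((x − 28.3)²+(y + 2.4)²) = 47.18 ≈ 47.17 km. ✓

(37.8, 43.8)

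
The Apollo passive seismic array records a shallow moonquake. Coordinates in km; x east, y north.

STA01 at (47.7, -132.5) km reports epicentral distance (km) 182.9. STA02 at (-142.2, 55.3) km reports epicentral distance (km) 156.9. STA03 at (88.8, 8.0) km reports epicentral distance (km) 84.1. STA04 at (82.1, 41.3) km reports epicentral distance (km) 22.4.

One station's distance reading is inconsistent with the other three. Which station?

Solve using three stations at a time. Using STA01, STA02, STA03 (subtract circle equations pairwise → linear system) gives (x, y) ≈ (14.5, 47.4).
Distances from that point to each station vs reported:
  STA01: calculated 182.9 vs reported 182.9 → residual 0.0 km
  STA02: calculated 156.9 vs reported 156.9 → residual 0.0 km
  STA03: calculated 84.1 vs reported 84.1 → residual 0.0 km
  STA04: calculated 67.9 vs reported 22.4 → residual 45.5 km
STA01, STA02, STA03 are mutually consistent (residuals ≈ 0); STA04 is off by 45.5 km.

STA04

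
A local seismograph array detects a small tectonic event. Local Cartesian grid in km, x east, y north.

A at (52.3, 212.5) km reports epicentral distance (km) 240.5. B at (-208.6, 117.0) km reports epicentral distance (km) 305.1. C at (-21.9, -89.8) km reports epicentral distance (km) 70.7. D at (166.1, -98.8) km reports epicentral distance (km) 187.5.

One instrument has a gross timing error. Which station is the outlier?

B

Solve using three stations at a time. Using A, C, D (subtract circle equations pairwise → linear system) gives (x, y) ≈ (-4.6, -21.2).
Distances from that point to each station vs reported:
  A: calculated 240.5 vs reported 240.5 → residual 0.0 km
  B: calculated 246.4 vs reported 305.1 → residual 58.7 km
  C: calculated 70.8 vs reported 70.7 → residual 0.1 km
  D: calculated 187.5 vs reported 187.5 → residual 0.0 km
A, C, D are mutually consistent (residuals ≈ 0); B is off by 58.7 km.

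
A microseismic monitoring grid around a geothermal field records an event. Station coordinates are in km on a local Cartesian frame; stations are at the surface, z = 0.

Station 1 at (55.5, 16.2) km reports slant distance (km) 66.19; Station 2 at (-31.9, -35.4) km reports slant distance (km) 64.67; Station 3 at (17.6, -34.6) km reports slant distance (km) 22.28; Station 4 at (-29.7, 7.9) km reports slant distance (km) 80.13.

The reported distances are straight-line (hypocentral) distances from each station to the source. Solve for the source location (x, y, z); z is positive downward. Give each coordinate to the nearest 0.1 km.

x ≈ 30.2 km, y ≈ -42.7 km, depth ≈ 16.5 km

Each station gives a sphere (x−x_i)² + (y−y_i)² + z² = d_i² (stations at z=0).
Subtracting the Station 1 sphere from Station 2 and Station 3: z² cancels, leaving linear equations in x and y:
-174.8 x − 103.2 y = -873.01
-75.8 x − 101.6 y = 2048.95
Solving: x ≈ 30.205, y ≈ -42.702 km (keep extra digits for the depth step; rounded: 30.2, -42.7).
Then from the Station 1 sphere: z² = 66.19² − (x − 55.5)² − (y − 16.2)² with x = 30.205, y = -42.702, so z ≈ 16.487 ≈ 16.5 km.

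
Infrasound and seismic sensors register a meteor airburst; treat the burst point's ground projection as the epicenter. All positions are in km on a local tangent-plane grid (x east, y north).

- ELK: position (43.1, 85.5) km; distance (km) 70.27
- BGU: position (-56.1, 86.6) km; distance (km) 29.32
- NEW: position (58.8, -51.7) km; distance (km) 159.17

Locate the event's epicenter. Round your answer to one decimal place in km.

Circle about each station: (x − 43.1)² + (y − 85.5)² = 70.27²; (x + 56.1)² + (y − 86.6)² = 29.32²; (x − 58.8)² + (y + 51.7)² = 159.17².
Subtracting the ELK equation from the BGU and NEW equations removes the quadratic terms:
-198.4 x + 2.2 y = 5557.12
31.4 x − 274.4 y = -23434.75
Solving the 2×2 system: x ≈ -27.1, y ≈ 82.3 km.
Check against ELK (with the unrounded x, y): √((x − 43.1)²+(y − 85.5)²) = 70.27 ≈ 70.27 km. ✓

-27.1 km east, 82.3 km north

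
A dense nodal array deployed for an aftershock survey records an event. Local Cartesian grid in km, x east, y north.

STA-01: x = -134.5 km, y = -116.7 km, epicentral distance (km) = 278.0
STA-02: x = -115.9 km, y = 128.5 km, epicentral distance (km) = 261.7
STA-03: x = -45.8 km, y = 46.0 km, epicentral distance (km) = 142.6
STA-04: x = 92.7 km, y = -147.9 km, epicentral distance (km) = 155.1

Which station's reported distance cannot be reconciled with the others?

Solve using three stations at a time. Using STA-01, STA-02, STA-04 (subtract circle equations pairwise → linear system) gives (x, y) ≈ (115.2, 5.6).
Distances from that point to each station vs reported:
  STA-01: calculated 278.0 vs reported 278.0 → residual 0.0 km
  STA-02: calculated 261.7 vs reported 261.7 → residual 0.0 km
  STA-03: calculated 166.0 vs reported 142.6 → residual 23.4 km
  STA-04: calculated 155.1 vs reported 155.1 → residual 0.0 km
STA-01, STA-02, STA-04 are mutually consistent (residuals ≈ 0); STA-03 is off by 23.4 km.

STA-03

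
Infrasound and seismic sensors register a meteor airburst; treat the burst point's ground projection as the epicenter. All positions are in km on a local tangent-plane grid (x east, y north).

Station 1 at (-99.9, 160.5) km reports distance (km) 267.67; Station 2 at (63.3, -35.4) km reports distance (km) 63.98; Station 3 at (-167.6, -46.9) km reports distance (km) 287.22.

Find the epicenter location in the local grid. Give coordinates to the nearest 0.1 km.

(115.5, 1.6)

Circle about each station: (x + 99.9)² + (y − 160.5)² = 267.67²; (x − 63.3)² + (y + 35.4)² = 63.98²; (x + 167.6)² + (y + 46.9)² = 287.22².
Subtracting the Station 1 equation from the Station 2 and Station 3 equations removes the quadratic terms:
326.4 x − 391.8 y = 37073.58
-135.4 x − 414.8 y = -16298.99
Solving the 2×2 system: x ≈ 115.5, y ≈ 1.6 km.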